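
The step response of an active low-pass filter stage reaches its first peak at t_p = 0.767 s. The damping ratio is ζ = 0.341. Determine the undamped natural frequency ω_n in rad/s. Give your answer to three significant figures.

ω_n ≈ 4.36 rad/s

Peak time t_p = π/ω_d, so ω_d = π/t_p = π/0.767 = 4.10 rad/s.
ω_n = ω_d/√(1−ζ²) = 4.10/√0.884 = 4.36 rad/s.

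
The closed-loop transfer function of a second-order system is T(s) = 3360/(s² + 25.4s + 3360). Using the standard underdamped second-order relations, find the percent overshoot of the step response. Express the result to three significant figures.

Comparing the denominator to s² + 2ζω_n s + ω_n²: ω_n = √3360 = 58.0 rad/s, and 2ζω_n = 25.4 so ζ = 25.4/(2·58.0) = 0.219.
Overshoot: exp(−π·0.219/√(1−0.219²)) = 0.494, i.e. 49.4%.

%OS ≈ 49.4%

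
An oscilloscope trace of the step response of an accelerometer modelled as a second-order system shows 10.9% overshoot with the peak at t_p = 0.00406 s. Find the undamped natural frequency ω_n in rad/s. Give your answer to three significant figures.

ω_n ≈ 947 rad/s

The overshoot fixes ζ = −ln(OS)/√(π²+ln²(OS)) = 0.576.
From t_p = π/ω_d, ω_d = π/0.00406 = 774 rad/s, so ω_n = ω_d/√(1−ζ²) = 947 rad/s.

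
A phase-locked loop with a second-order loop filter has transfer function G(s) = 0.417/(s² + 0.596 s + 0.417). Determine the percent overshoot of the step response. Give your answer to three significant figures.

%OS ≈ 19.5%

Comparing the denominator to s² + 2ζω_n s + ω_n²: ω_n = √0.417 = 0.646 rad/s, and 2ζω_n = 0.596 so ζ = 0.596/(2·0.646) = 0.461.
%OS = 100·exp(−πζ/√(1−ζ²)) = 19.5%.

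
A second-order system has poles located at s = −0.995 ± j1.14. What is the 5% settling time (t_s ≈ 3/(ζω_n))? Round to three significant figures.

For poles at −σ ± jω_d, ζω_n = σ = 0.995, so t_s ≈ 3/σ = 3.02 s.

t_s ≈ 3.02 s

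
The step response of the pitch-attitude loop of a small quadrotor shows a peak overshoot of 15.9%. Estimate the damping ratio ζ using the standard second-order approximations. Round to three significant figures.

ζ ≈ 0.505

From %OS = 100·exp(−πζ/√(1−ζ²)), invert to get ζ = −ln(OS)/√(π² + ln²(OS)) with OS = 0.159.
−ln 0.159 = 1.839, so ζ = 1.839/√(π² + 3.381) = 0.505.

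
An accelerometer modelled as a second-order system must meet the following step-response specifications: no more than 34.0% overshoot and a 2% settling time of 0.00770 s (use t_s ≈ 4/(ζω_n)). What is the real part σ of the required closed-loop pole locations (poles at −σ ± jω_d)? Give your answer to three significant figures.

The settling-time spec alone fixes σ = ζω_n = 4/t_s = 4/0.00770 = 519.
(Overshoot then fixes ζ = 0.325 and hence ω_d = σ·√(1−ζ²)/ζ = 1510 rad/s.)

σ ≈ 519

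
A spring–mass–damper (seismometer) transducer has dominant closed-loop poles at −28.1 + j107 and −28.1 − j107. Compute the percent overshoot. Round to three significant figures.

%OS ≈ 43.8%

With σ = 28.1, ω_d = 107: ω_n = √(σ²+ω_d²) = 111 rad/s, ζ = σ/ω_n = 0.254.
Overshoot: exp(−π·0.254/√(1−0.254²)) = 0.438, i.e. 43.8%.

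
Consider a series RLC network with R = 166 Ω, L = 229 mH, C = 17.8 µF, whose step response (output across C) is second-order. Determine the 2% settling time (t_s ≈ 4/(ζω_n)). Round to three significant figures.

t_s ≈ 0.0110 s

For a series RLC circuit (capacitor voltage as output), ω_n = 1/√(LC) = 1/√(229 mH · 17.8 µF) = 495 rad/s.
ζ = (R/2)·√(C/L) = (166/2)·√(17.8 µF/229 mH) = 0.732.
t_s ≈ 4/(ζω_n) = 0.0110 s.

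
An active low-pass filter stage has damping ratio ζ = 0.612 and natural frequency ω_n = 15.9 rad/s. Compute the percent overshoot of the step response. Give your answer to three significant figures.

%OS ≈ 8.79%

For an underdamped second-order system, %OS = 100·exp(−πζ/√(1−ζ²)).
πζ/√(1−ζ²) = π·0.612/√(1−0.375) = 2.431, so %OS = 100·e^(−2.431) = 8.79%.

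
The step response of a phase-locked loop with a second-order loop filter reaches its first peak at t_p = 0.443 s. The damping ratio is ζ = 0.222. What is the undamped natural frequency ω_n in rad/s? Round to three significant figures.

ω_n ≈ 7.27 rad/s

Peak time t_p = π/ω_d, so ω_d = π/t_p = π/0.443 = 7.09 rad/s.
ω_n = ω_d/√(1−ζ²) = 7.09/√0.951 = 7.27 rad/s.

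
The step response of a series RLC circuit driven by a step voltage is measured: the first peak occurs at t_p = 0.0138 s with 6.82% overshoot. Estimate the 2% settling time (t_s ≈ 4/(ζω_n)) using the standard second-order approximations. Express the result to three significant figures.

t_s ≈ 0.0206 s

ζ from %OS: ζ = |ln 0.0682|/√(π²+ln²0.0682) = 0.650.
From t_p = π/ω_d, ω_d = π/0.0138 = 228 rad/s, so ω_n = ω_d/√(1−ζ²) = 299 rad/s.
t_s ≈ 4/(ζω_n) = 4/(0.650·299) = 0.0206 s.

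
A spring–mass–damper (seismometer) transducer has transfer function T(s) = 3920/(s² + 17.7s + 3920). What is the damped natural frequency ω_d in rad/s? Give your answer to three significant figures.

Comparing the denominator to s² + 2ζω_n s + ω_n²: ω_n = √3920 = 62.6 rad/s, and 2ζω_n = 17.7 so ζ = 17.7/(2·62.6) = 0.141.
ω_d = ω_n√(1−ζ²) = 62.0 rad/s.

ω_d ≈ 62.0 rad/s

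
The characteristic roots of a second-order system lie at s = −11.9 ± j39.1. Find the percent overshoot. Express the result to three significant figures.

The poles are at −σ ± jω_d with σ = 11.9 and ω_d = 39.1, so ω_n = √(σ²+ω_d²) = 40.9 rad/s and ζ = σ/ω_n = 0.291.
%OS = 100·exp(−πζ/√(1−ζ²)) = 38.4%.

%OS ≈ 38.4%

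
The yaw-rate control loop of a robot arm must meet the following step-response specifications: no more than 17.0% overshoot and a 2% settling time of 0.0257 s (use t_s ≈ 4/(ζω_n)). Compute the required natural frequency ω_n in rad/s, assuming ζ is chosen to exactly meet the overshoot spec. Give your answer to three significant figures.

ζ = −ln(OS)/√(π² + (ln OS)²). With OS = 0.170, ln OS = −1.772 and ζ = 1.772/3.607 = 0.491.
From t_s ≈ 4/(ζω_n): ω_n = 4/(ζ·t_s) = 4/(0.491·0.0257) = 317 rad/s.

ω_n ≈ 317 rad/s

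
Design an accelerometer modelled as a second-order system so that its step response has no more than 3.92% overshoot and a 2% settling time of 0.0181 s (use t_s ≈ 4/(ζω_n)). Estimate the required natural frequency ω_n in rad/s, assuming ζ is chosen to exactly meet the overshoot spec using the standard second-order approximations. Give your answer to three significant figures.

From %OS = 100·exp(−πζ/√(1−ζ²)), invert to get ζ = −ln(OS)/√(π² + ln²(OS)) with OS = 0.0392.
−ln 0.0392 = 3.239, so ζ = 3.239/√(π² + 10.49) = 0.718.
From t_s ≈ 4/(ζω_n): ω_n = 4/(ζ·t_s) = 4/(0.718·0.0181) = 308 rad/s.

ω_n ≈ 308 rad/s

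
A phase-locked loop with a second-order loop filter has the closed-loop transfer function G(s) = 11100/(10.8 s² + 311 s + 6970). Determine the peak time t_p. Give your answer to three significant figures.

Dividing through by 10.8: denominator becomes s² + 28.80 s + 645.4.
So ω_n = √645.4 = 25.4 rad/s and ζ = 28.80/(2·25.4) = 0.567.
The damped frequency ω_d = ω_n√(1−ζ²) = 20.9 rad/s. t_p = π/ω_d = 0.150 s.

t_p ≈ 0.150 s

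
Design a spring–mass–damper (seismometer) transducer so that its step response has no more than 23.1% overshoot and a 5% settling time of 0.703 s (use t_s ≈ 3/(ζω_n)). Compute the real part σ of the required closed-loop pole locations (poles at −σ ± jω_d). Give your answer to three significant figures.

σ ≈ 4.27

The settling-time spec alone fixes σ = ζω_n = 3/t_s = 3/0.703 = 4.27.
(Overshoot then fixes ζ = 0.423 and hence ω_d = σ·√(1−ζ²)/ζ = 9.15 rad/s.)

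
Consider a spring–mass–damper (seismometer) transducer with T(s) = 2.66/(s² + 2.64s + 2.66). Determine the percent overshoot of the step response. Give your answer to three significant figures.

Comparing the denominator to s² + 2ζω_n s + ω_n²: ω_n = √2.66 = 1.63 rad/s, and 2ζω_n = 2.64 so ζ = 2.64/(2·1.63) = 0.809.
Overshoot: exp(−π·0.809/√(1−0.809²)) = 0.0132, i.e. 1.32%.

%OS ≈ 1.32%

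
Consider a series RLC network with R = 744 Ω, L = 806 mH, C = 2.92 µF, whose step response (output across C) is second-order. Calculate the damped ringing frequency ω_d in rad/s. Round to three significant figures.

ω_d ≈ 460 rad/s

For a series RLC circuit (capacitor voltage as output), ω_n = 1/√(LC) = 1/√(806 mH · 2.92 µF) = 652 rad/s.
ζ = (R/2)·√(C/L) = (744/2)·√(2.92 µF/806 mH) = 0.708.
ω_d = ω_n√(1−ζ²) = 460 rad/s.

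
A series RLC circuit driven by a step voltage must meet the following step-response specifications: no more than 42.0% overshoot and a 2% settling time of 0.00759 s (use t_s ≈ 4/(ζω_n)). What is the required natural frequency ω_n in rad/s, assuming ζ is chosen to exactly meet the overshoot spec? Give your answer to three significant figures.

ω_n ≈ 1980 rad/s

ζ = −ln(OS)/√(π² + (ln OS)²). With OS = 0.420, ln OS = −0.8675 and ζ = 0.8675/3.259 = 0.266.
From t_s ≈ 4/(ζω_n): ω_n = 4/(ζ·t_s) = 4/(0.266·0.00759) = 1980 rad/s.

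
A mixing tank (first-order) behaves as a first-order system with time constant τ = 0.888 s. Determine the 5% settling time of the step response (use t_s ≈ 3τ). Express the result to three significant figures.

t_s ≈ 3τ = 2.66 s.

t_s ≈ 2.66 s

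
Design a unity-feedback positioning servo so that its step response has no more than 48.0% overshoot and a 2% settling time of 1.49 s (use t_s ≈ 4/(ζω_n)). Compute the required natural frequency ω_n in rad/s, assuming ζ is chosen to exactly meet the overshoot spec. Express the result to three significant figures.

From %OS = 100·exp(−πζ/√(1−ζ²)), invert to get ζ = −ln(OS)/√(π² + ln²(OS)) with OS = 0.480.
−ln 0.480 = 0.7340, so ζ = 0.7340/√(π² + 0.5387) = 0.228.
Then ω_n = 4/(ζ t_s) = 4/(0.228 × 1.49) = 11.8 rad/s.

ω_n ≈ 11.8 rad/s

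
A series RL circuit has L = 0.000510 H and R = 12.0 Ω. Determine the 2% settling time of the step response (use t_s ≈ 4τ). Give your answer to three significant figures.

t_s ≈ 0.000170 s

τ = L/R = 0.000510/12.0 = 0.0000425 s.
t_s ≈ 4τ = 0.000170 s.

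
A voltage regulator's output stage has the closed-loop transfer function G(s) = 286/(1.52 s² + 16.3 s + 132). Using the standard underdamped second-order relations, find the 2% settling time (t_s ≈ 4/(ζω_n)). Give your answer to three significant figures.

Dividing through by 1.52: denominator becomes s² + 10.72 s + 86.84.
So ω_n = √86.84 = 9.32 rad/s and ζ = 10.72/(2·9.32) = 0.575.
t_s ≈ 4/(ζω_n) = 0.746 s.

t_s ≈ 0.746 s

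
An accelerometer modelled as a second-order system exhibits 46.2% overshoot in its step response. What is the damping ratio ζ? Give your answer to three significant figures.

ζ ≈ 0.239

From %OS = 100·exp(−πζ/√(1−ζ²)), invert to get ζ = −ln(OS)/√(π² + ln²(OS)) with OS = 0.462.
−ln 0.462 = 0.7722, so ζ = 0.7722/√(π² + 0.5963) = 0.239.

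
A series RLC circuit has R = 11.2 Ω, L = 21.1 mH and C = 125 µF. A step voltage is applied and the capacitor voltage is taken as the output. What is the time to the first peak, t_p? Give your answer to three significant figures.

t_p ≈ 0.00565 s

For a series RLC circuit (capacitor voltage as output), ω_n = 1/√(LC) = 1/√(21.1 mH · 125 µF) = 616 rad/s.
ζ = (R/2)·√(C/L) = (11.2/2)·√(125 µF/21.1 mH) = 0.431.
The damped frequency ω_d = ω_n√(1−ζ²) = 556 rad/s. t_p = π/ω_d = 0.00565 s.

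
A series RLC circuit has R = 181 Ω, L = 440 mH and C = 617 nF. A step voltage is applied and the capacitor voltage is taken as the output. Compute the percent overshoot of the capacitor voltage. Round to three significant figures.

%OS ≈ 71.3%

For a series RLC circuit (capacitor voltage as output), ω_n = 1/√(LC) = 1/√(440 mH · 617 nF) = 1920 rad/s.
ζ = (R/2)·√(C/L) = (181/2)·√(617 nF/440 mH) = 0.107.
%OS = 100 e^{−πζ/√(1−ζ²)} with ζ = 0.107 gives 71.3%.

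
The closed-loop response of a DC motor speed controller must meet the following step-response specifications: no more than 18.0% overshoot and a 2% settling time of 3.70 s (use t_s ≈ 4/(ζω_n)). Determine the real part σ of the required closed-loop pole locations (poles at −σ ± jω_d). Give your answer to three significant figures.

σ ≈ 1.08

The settling-time spec alone fixes σ = ζω_n = 4/t_s = 4/3.70 = 1.08.
(Overshoot then fixes ζ = 0.479 and hence ω_d = σ·√(1−ζ²)/ζ = 1.98 rad/s.)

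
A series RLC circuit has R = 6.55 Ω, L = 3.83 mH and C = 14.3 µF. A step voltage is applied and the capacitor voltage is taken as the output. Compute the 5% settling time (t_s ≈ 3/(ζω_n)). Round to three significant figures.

For a series RLC circuit (capacitor voltage as output), ω_n = 1/√(LC) = 1/√(3.83 mH · 14.3 µF) = 4270 rad/s.
ζ = (R/2)·√(C/L) = (6.55/2)·√(14.3 µF/3.83 mH) = 0.200.
t_s ≈ 3/(ζω_n) = 0.00351 s.

t_s ≈ 0.00351 s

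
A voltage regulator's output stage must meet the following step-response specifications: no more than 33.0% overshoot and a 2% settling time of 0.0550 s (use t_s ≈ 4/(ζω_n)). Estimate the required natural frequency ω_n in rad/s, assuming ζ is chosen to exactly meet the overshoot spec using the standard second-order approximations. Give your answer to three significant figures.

ω_n ≈ 219 rad/s

ζ = −ln(OS)/√(π² + (ln OS)²). With OS = 0.330, ln OS = −1.109 and ζ = 1.109/3.331 = 0.333.
Then ω_n = 4/(ζ t_s) = 4/(0.333 × 0.0550) = 219 rad/s.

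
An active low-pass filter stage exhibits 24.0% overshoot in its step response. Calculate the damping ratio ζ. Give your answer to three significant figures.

Inverting the overshoot relation: ζ = |ln 0.240|/√(π² + ln²0.240) = 0.414.

ζ ≈ 0.414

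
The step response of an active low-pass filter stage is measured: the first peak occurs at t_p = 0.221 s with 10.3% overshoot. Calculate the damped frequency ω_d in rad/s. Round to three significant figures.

t_p = π/ω_d, so ω_d = π/0.221 = 14.2 rad/s.

ω_d ≈ 14.2 rad/s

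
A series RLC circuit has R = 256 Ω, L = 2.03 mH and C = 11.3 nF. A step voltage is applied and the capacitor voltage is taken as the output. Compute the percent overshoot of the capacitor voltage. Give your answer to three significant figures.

%OS ≈ 37.0%

For a series RLC circuit (capacitor voltage as output), ω_n = 1/√(LC) = 1/√(2.03 mH · 11.3 nF) = 209000 rad/s.
ζ = (R/2)·√(C/L) = (256/2)·√(11.3 nF/2.03 mH) = 0.302.
%OS = 100 e^{−πζ/√(1−ζ²)} with ζ = 0.302 gives 37.0%.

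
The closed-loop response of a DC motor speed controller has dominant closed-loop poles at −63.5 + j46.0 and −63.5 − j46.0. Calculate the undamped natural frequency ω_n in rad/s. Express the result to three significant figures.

ω_n ≈ 78.4 rad/s

The poles are at −σ ± jω_d with σ = 63.5 and ω_d = 46.0, so ω_n = √(σ²+ω_d²) = 78.4 rad/s and ζ = σ/ω_n = 0.810.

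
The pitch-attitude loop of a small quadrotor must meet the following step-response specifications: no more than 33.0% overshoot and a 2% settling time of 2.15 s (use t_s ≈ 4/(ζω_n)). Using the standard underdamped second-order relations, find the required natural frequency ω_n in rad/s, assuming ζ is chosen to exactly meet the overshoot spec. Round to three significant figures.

ζ = −ln(OS)/√(π² + (ln OS)²). With OS = 0.330, ln OS = −1.109 and ζ = 1.109/3.331 = 0.333.
Then ω_n = 4/(ζ t_s) = 4/(0.333 × 2.15) = 5.59 rad/s.

ω_n ≈ 5.59 rad/s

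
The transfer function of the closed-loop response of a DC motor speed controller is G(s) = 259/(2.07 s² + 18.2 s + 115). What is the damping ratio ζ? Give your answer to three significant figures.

Dividing through by 2.07: denominator becomes s² + 8.792 s + 55.56.
So ω_n = √55.56 = 7.45 rad/s and ζ = 8.792/(2·7.45) = 0.590.

ζ ≈ 0.590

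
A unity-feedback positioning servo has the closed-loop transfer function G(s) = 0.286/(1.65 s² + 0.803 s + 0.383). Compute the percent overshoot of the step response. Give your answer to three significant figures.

%OS ≈ 15.9%

Dividing through by 1.65: denominator becomes s² + 0.4867 s + 0.2321.
So ω_n = √0.2321 = 0.482 rad/s and ζ = 0.4867/(2·0.482) = 0.505.
%OS = 100·exp(−πζ/√(1−ζ²)) = 15.9%.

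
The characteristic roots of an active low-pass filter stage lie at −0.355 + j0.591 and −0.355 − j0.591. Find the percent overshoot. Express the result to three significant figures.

With σ = 0.355, ω_d = 0.591: ω_n = √(σ²+ω_d²) = 0.689 rad/s, ζ = σ/ω_n = 0.515.
%OS = 100 e^{−πζ/√(1−ζ²)} with ζ = 0.515 gives 15.2%.

%OS ≈ 15.2%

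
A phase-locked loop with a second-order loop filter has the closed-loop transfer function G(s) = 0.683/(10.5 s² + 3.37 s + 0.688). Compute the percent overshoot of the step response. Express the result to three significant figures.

Dividing through by 10.5: denominator becomes s² + 0.3210 s + 0.06552.
So ω_n = √0.06552 = 0.256 rad/s and ζ = 0.3210/(2·0.256) = 0.627.
%OS = 100·exp(−πζ/√(1−ζ²)) = 7.98%.

%OS ≈ 7.98%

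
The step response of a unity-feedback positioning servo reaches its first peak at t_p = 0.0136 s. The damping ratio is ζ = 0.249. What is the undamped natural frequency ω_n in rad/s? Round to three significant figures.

ω_n ≈ 239 rad/s

Peak time t_p = π/ω_d, so ω_d = π/t_p = π/0.0136 = 231 rad/s.
ω_n = ω_d/√(1−ζ²) = 231/√0.938 = 239 rad/s.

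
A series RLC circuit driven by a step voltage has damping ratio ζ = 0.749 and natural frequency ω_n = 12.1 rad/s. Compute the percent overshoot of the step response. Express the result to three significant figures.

%OS ≈ 2.87%

For an underdamped second-order system, %OS = 100·exp(−πζ/√(1−ζ²)).
πζ/√(1−ζ²) = π·0.749/√(1−0.561) = 3.551, so %OS = 100·e^(−3.551) = 2.87%.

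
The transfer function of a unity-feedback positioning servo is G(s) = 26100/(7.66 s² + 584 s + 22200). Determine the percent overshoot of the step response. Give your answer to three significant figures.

Dividing through by 7.66: denominator becomes s² + 76.24 s + 2898.
So ω_n = √2898 = 53.8 rad/s and ζ = 76.24/(2·53.8) = 0.708.
Overshoot: exp(−π·0.708/√(1−0.708²)) = 0.0428, i.e. 4.28%.

%OS ≈ 4.28%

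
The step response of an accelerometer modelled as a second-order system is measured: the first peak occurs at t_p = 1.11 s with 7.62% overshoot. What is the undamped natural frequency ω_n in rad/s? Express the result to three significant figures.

From the overshoot, ζ = −ln(OS)/√(π²+ln²(OS)) = 0.634.
From t_p = π/ω_d, ω_d = π/1.11 = 2.83 rad/s, so ω_n = ω_d/√(1−ζ²) = 3.66 rad/s.

ω_n ≈ 3.66 rad/s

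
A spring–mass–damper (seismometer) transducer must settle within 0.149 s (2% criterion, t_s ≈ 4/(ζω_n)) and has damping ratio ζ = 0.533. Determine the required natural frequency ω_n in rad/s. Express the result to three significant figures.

Rearranging t_s ≈ 4/(ζω_n) gives ω_n = 4/(ζ·t_s) = 4/(0.533 × 0.149) = 50.4 rad/s.

ω_n ≈ 50.4 rad/s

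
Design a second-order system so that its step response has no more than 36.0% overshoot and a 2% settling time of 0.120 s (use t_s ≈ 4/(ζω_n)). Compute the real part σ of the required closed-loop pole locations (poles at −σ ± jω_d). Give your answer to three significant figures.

σ ≈ 33.3

The settling-time spec alone fixes σ = ζω_n = 4/t_s = 4/0.120 = 33.3.
(Overshoot then fixes ζ = 0.309 and hence ω_d = σ·√(1−ζ²)/ζ = 103 rad/s.)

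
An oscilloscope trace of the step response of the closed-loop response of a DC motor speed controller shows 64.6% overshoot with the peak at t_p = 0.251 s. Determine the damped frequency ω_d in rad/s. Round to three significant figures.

t_p = π/ω_d, so ω_d = π/0.251 = 12.5 rad/s.

ω_d ≈ 12.5 rad/s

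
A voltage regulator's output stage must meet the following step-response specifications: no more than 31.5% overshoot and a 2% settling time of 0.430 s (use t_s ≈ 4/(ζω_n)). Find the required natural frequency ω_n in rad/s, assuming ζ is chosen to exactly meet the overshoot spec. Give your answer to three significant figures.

From %OS = 100·exp(−πζ/√(1−ζ²)), invert to get ζ = −ln(OS)/√(π² + ln²(OS)) with OS = 0.315.
−ln 0.315 = 1.155, so ζ = 1.155/√(π² + 1.334) = 0.345.
Then ω_n = 4/(ζ t_s) = 4/(0.345 × 0.430) = 27.0 rad/s.

ω_n ≈ 27.0 rad/s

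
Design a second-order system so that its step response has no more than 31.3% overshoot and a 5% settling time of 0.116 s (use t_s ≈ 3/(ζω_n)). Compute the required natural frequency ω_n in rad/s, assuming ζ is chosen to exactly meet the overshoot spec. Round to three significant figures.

ω_n ≈ 74.6 rad/s

From %OS = 100·exp(−πζ/√(1−ζ²)), invert to get ζ = −ln(OS)/√(π² + ln²(OS)) with OS = 0.313.
−ln 0.313 = 1.162, so ζ = 1.162/√(π² + 1.349) = 0.347.
From t_s ≈ 3/(ζω_n): ω_n = 3/(ζ·t_s) = 3/(0.347·0.116) = 74.6 rad/s.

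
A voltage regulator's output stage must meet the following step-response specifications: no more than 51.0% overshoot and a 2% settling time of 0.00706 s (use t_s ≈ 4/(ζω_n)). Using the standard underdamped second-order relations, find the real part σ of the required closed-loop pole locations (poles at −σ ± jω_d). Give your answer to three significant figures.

σ ≈ 567

The settling-time spec alone fixes σ = ζω_n = 4/t_s = 4/0.00706 = 567.
(Overshoot then fixes ζ = 0.210 and hence ω_d = σ·√(1−ζ²)/ζ = 2640 rad/s.)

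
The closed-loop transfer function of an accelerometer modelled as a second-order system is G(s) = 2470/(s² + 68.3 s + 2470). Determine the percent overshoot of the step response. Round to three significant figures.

%OS ≈ 5.12%

Matching coefficients with s² + 2ζω_n s + ω_n² gives ω_n² = 2470 ⇒ ω_n = 49.7 rad/s, and ζ = 68.3/(2ω_n) = 0.687.
Overshoot: exp(−π·0.687/√(1−0.687²)) = 0.0512, i.e. 5.12%.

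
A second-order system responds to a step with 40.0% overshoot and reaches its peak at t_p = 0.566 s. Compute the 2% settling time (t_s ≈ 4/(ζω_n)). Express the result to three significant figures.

t_s ≈ 2.47 s

From the overshoot, ζ = −ln(OS)/√(π²+ln²(OS)) = 0.280.
From t_p = π/ω_d, ω_d = π/0.566 = 5.55 rad/s, so ω_n = ω_d/√(1−ζ²) = 5.78 rad/s.
t_s ≈ 4/(ζω_n) = 4/(0.280·5.78) = 2.47 s.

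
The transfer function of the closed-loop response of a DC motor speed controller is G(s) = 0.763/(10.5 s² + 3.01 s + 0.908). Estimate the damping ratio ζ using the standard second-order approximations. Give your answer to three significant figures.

ζ ≈ 0.487

Dividing through by 10.5: denominator becomes s² + 0.2867 s + 0.08648.
So ω_n = √0.08648 = 0.294 rad/s and ζ = 0.2867/(2·0.294) = 0.487.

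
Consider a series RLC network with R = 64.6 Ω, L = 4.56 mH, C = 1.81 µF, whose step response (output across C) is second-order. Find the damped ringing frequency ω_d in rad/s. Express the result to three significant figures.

For a series RLC circuit (capacitor voltage as output), ω_n = 1/√(LC) = 1/√(4.56 mH · 1.81 µF) = 11000 rad/s.
ζ = (R/2)·√(C/L) = (64.6/2)·√(1.81 µF/4.56 mH) = 0.644.
ω_d = ω_n√(1−ζ²) = 8430 rad/s.

ω_d ≈ 8430 rad/s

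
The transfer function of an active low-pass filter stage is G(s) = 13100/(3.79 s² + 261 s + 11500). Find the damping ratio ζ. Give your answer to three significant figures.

Dividing through by 3.79: denominator becomes s² + 68.87 s + 3034.
So ω_n = √3034 = 55.1 rad/s and ζ = 68.87/(2·55.1) = 0.625.

ζ ≈ 0.625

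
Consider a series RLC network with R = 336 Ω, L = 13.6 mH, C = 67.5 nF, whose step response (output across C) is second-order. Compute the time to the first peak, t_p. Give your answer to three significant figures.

For a series RLC circuit (capacitor voltage as output), ω_n = 1/√(LC) = 1/√(13.6 mH · 67.5 nF) = 33000 rad/s.
ζ = (R/2)·√(C/L) = (336/2)·√(67.5 nF/13.6 mH) = 0.374.
ω_d = ω_n√(1−ζ²) = 30600 rad/s. t_p = π/ω_d = 0.000103 s.

t_p ≈ 0.000103 s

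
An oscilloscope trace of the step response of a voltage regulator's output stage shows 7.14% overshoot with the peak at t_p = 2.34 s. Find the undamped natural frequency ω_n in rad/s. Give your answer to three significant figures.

ζ from %OS: ζ = |ln 0.0714|/√(π²+ln²0.0714) = 0.643.
From t_p = π/ω_d, ω_d = π/2.34 = 1.34 rad/s, so ω_n = ω_d/√(1−ζ²) = 1.75 rad/s.

ω_n ≈ 1.75 rad/s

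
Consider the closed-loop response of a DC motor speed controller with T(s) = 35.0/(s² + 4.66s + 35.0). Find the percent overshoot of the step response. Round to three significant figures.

ω_n = √35.0 = 5.92 rad/s; ζ = 4.66/(2·5.92) = 0.394.
%OS = 100·exp(−πζ/√(1−ζ²)) = 26.0%.

%OS ≈ 26.0%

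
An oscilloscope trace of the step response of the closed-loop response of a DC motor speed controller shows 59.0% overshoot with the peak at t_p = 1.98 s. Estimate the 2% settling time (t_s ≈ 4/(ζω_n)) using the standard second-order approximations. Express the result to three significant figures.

From the overshoot, ζ = −ln(OS)/√(π²+ln²(OS)) = 0.166.
From t_p = π/ω_d, ω_d = π/1.98 = 1.59 rad/s, so ω_n = ω_d/√(1−ζ²) = 1.61 rad/s.
t_s ≈ 4/(ζω_n) = 4/(0.166·1.61) = 15.0 s.

t_s ≈ 15.0 s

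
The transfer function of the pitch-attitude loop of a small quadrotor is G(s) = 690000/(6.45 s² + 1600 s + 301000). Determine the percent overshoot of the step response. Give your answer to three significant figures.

Dividing through by 6.45: denominator becomes s² + 248.1 s + 46670.
So ω_n = √46670 = 216 rad/s and ζ = 248.1/(2·216) = 0.574.
Overshoot: exp(−π·0.574/√(1−0.574²)) = 0.110, i.e. 11.0%.

%OS ≈ 11.0%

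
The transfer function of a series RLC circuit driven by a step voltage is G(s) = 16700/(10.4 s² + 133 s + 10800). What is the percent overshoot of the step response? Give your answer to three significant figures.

%OS ≈ 52.9%

Dividing through by 10.4: denominator becomes s² + 12.79 s + 1038.
So ω_n = √1038 = 32.2 rad/s and ζ = 12.79/(2·32.2) = 0.198.
%OS = 100·exp(−πζ/√(1−ζ²)) = 52.9%.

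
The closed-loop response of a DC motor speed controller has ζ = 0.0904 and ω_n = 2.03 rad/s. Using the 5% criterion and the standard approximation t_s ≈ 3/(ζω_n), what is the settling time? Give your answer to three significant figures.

t_s ≈ 16.3 s

t_s ≈ 3/(ζω_n) = 3/(0.0904 × 2.03) = 16.3 s.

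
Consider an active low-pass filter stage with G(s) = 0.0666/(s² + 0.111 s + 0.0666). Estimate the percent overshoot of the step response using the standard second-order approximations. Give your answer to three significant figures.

Comparing the denominator to s² + 2ζω_n s + ω_n²: ω_n = √0.0666 = 0.258 rad/s, and 2ζω_n = 0.111 so ζ = 0.111/(2·0.258) = 0.215.
Overshoot: exp(−π·0.215/√(1−0.215²)) = 0.501, i.e. 50.1%.

%OS ≈ 50.1%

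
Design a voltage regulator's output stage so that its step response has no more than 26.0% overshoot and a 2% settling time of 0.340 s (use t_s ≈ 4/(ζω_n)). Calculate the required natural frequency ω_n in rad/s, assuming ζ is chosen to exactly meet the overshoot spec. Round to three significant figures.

Inverting the overshoot relation: ζ = |ln 0.260|/√(π² + ln²0.260) = 0.394.
Then ω_n = 4/(ζ t_s) = 4/(0.394 × 0.340) = 29.9 rad/s.

ω_n ≈ 29.9 rad/s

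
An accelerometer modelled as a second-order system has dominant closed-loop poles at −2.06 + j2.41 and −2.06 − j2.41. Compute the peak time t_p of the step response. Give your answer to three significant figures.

t_p = π/ω_d with ω_d = 2.41 (the imaginary part), so t_p = 1.30 s.

t_p ≈ 1.30 s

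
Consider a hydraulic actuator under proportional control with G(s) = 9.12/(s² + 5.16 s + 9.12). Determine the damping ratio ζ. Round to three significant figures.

ζ ≈ 0.854

ω_n = √9.12 = 3.02 rad/s; ζ = 5.16/(2·3.02) = 0.854.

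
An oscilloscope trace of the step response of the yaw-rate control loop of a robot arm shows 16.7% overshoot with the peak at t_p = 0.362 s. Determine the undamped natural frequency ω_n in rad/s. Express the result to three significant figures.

ω_n ≈ 9.99 rad/s

From the overshoot, ζ = −ln(OS)/√(π²+ln²(OS)) = 0.495.
From t_p = π/ω_d, ω_d = π/0.362 = 8.68 rad/s, so ω_n = ω_d/√(1−ζ²) = 9.99 rad/s.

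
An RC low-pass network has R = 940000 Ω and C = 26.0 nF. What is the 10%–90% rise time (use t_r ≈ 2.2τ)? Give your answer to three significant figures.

t_r ≈ 0.0538 s

τ = RC = 940000 × 26.0 nF = 0.0244 s.
t_r ≈ 2.2τ = 0.0538 s.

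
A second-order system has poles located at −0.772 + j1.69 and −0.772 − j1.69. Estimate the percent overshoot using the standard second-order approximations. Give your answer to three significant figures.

With σ = 0.772, ω_d = 1.69: ω_n = √(σ²+ω_d²) = 1.86 rad/s, ζ = σ/ω_n = 0.416.
%OS = 100·exp(−πζ/√(1−ζ²)) = 23.8%.

%OS ≈ 23.8%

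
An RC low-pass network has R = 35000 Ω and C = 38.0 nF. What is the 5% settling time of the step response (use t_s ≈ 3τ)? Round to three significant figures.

τ = RC = 35000 × 38.0 nF = 0.00133 s.
t_s ≈ 3τ = 0.00399 s.

t_s ≈ 0.00399 s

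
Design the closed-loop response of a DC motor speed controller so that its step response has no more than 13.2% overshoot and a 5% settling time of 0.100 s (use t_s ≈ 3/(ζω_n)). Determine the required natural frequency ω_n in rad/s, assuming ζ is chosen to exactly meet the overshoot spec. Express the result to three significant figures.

From %OS = 100·exp(−πζ/√(1−ζ²)), invert to get ζ = −ln(OS)/√(π² + ln²(OS)) with OS = 0.132.
−ln 0.132 = 2.025, so ζ = 2.025/√(π² + 4.100) = 0.542.
From t_s ≈ 3/(ζω_n): ω_n = 3/(ζ·t_s) = 3/(0.542·0.100) = 55.4 rad/s.

ω_n ≈ 55.4 rad/s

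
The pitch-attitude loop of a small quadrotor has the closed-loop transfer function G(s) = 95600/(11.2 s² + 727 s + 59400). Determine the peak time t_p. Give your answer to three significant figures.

t_p ≈ 0.0482 s

Dividing through by 11.2: denominator becomes s² + 64.91 s + 5304.
So ω_n = √5304 = 72.8 rad/s and ζ = 64.91/(2·72.8) = 0.446.
ω_d = 72.8·√(1 − 0.446²) = 65.2 rad/s. t_p = π/ω_d = 0.0482 s.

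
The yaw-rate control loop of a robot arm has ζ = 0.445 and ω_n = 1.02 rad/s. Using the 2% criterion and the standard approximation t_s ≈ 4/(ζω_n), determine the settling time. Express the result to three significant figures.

t_s ≈ 8.81 s

t_s ≈ 4/(ζω_n) = 4/(0.445 × 1.02) = 8.81 s.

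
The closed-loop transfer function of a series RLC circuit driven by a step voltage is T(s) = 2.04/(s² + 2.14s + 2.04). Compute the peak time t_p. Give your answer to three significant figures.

Comparing the denominator to s² + 2ζω_n s + ω_n²: ω_n = √2.04 = 1.43 rad/s, and 2ζω_n = 2.14 so ζ = 2.14/(2·1.43) = 0.749.
The damped frequency ω_d = ω_n√(1−ζ²) = 0.946 rad/s. Then t_p = π/ω_d = 3.32 s.

t_p ≈ 3.32 s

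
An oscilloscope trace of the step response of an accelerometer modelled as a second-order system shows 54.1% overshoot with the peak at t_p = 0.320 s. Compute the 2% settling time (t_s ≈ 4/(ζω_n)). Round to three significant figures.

From the overshoot, ζ = −ln(OS)/√(π²+ln²(OS)) = 0.192.
From t_p = π/ω_d, ω_d = π/0.320 = 9.82 rad/s, so ω_n = ω_d/√(1−ζ²) = 10.0 rad/s.
t_s ≈ 4/(ζω_n) = 4/(0.192·10.0) = 2.08 s.

t_s ≈ 2.08 s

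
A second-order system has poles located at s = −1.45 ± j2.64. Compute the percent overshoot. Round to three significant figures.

%OS ≈ 17.8%

With σ = 1.45, ω_d = 2.64: ω_n = √(σ²+ω_d²) = 3.01 rad/s, ζ = σ/ω_n = 0.481.
Overshoot: exp(−π·0.481/√(1−0.481²)) = 0.178, i.e. 17.8%.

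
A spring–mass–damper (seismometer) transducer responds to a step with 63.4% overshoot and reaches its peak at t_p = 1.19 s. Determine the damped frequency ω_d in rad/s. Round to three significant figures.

ω_d ≈ 2.64 rad/s

t_p = π/ω_d, so ω_d = π/1.19 = 2.64 rad/s.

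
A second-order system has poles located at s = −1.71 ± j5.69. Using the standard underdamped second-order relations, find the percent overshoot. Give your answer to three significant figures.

%OS ≈ 38.9%

The poles are at −σ ± jω_d with σ = 1.71 and ω_d = 5.69, so ω_n = √(σ²+ω_d²) = 5.94 rad/s and ζ = σ/ω_n = 0.288.
Overshoot: exp(−π·0.288/√(1−0.288²)) = 0.389, i.e. 38.9%.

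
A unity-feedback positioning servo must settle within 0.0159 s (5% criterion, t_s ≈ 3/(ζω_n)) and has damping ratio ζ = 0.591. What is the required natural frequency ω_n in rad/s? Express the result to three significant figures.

Rearranging t_s ≈ 3/(ζω_n) gives ω_n = 3/(ζ·t_s) = 3/(0.591 × 0.0159) = 319 rad/s.

ω_n ≈ 319 rad/s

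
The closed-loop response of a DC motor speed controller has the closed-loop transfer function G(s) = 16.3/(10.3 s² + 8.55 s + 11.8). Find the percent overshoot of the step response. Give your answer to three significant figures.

%OS ≈ 26.7%

Dividing through by 10.3: denominator becomes s² + 0.8301 s + 1.146.
So ω_n = √1.146 = 1.07 rad/s and ζ = 0.8301/(2·1.07) = 0.388.
Overshoot: exp(−π·0.388/√(1−0.388²)) = 0.267, i.e. 26.7%.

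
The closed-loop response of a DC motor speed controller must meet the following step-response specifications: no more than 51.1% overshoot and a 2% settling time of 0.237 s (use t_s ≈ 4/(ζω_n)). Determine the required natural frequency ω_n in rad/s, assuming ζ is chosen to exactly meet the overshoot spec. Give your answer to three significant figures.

Inverting the overshoot relation: ζ = |ln 0.511|/√(π² + ln²0.511) = 0.209.
Then ω_n = 4/(ζ t_s) = 4/(0.209 × 0.237) = 80.8 rad/s.

ω_n ≈ 80.8 rad/s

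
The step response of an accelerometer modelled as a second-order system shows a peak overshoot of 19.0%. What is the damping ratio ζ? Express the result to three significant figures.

Inverting the overshoot relation: ζ = |ln 0.190|/√(π² + ln²0.190) = 0.467.

ζ ≈ 0.467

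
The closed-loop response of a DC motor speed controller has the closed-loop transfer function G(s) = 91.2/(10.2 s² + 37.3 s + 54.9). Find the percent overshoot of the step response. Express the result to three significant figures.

Dividing through by 10.2: denominator becomes s² + 3.657 s + 5.382.
So ω_n = √5.382 = 2.32 rad/s and ζ = 3.657/(2·2.32) = 0.788.
%OS = 100·exp(−πζ/√(1−ζ²)) = 1.79%.

%OS ≈ 1.79%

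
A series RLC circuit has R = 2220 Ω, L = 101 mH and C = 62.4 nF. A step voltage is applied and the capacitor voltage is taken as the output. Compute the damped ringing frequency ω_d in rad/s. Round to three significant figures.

ω_d ≈ 6160 rad/s

For a series RLC circuit (capacitor voltage as output), ω_n = 1/√(LC) = 1/√(101 mH · 62.4 nF) = 12600 rad/s.
ζ = (R/2)·√(C/L) = (2220/2)·√(62.4 nF/101 mH) = 0.872.
ω_d = ω_n√(1−ζ²) = 6160 rad/s.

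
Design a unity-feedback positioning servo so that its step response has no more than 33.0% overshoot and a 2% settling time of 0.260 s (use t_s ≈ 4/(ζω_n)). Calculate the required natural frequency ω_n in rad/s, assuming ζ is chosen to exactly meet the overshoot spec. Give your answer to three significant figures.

Inverting the overshoot relation: ζ = |ln 0.330|/√(π² + ln²0.330) = 0.333.
Then ω_n = 4/(ζ t_s) = 4/(0.333 × 0.260) = 46.2 rad/s.

ω_n ≈ 46.2 rad/s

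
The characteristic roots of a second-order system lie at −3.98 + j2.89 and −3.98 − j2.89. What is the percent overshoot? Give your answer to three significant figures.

%OS ≈ 1.32%

The poles are at −σ ± jω_d with σ = 3.98 and ω_d = 2.89, so ω_n = √(σ²+ω_d²) = 4.92 rad/s and ζ = σ/ω_n = 0.809.
%OS = 100·exp(−πζ/√(1−ζ²)) = 1.32%.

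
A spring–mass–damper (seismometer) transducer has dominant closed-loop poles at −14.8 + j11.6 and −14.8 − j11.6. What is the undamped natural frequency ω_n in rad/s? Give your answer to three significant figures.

ω_n ≈ 18.8 rad/s

|pole| = ω_n = √(14.8² + 11.6²) = 18.8 rad/s; ζ = cos θ = σ/ω_n = 0.787.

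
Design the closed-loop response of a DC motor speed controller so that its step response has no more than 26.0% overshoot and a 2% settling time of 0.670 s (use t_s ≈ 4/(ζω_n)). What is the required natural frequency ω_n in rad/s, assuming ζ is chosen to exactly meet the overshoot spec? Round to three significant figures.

From %OS = 100·exp(−πζ/√(1−ζ²)), invert to get ζ = −ln(OS)/√(π² + ln²(OS)) with OS = 0.260.
−ln 0.260 = 1.347, so ζ = 1.347/√(π² + 1.815) = 0.394.
From t_s ≈ 4/(ζω_n): ω_n = 4/(ζ·t_s) = 4/(0.394·0.670) = 15.1 rad/s.

ω_n ≈ 15.1 rad/s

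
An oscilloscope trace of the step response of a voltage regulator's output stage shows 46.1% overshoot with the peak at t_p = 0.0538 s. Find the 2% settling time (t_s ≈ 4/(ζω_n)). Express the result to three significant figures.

t_s ≈ 0.278 s

The overshoot fixes ζ = −ln(OS)/√(π²+ln²(OS)) = 0.239.
t_p = π/ω_d ⇒ ω_d = 58.4 rad/s; then ω_n = ω_d/√(1−ζ²) = 60.1 rad/s.
t_s ≈ 4/(ζω_n) = 4/(0.239·60.1) = 0.278 s.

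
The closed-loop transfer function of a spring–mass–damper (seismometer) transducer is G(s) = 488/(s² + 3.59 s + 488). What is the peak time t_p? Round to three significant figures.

Matching coefficients with s² + 2ζω_n s + ω_n² gives ω_n² = 488 ⇒ ω_n = 22.1 rad/s, and ζ = 3.59/(2ω_n) = 0.0813.
The damped frequency ω_d = ω_n√(1−ζ²) = 22.0 rad/s. Then t_p = π/ω_d = 0.143 s.

t_p ≈ 0.143 s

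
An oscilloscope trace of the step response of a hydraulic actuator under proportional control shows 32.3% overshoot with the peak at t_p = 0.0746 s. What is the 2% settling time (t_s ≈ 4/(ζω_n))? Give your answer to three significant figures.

The overshoot fixes ζ = −ln(OS)/√(π²+ln²(OS)) = 0.338.
From t_p = π/ω_d, ω_d = π/0.0746 = 42.1 rad/s, so ω_n = ω_d/√(1−ζ²) = 44.8 rad/s.
t_s ≈ 4/(ζω_n) = 4/(0.338·44.8) = 0.264 s.

t_s ≈ 0.264 s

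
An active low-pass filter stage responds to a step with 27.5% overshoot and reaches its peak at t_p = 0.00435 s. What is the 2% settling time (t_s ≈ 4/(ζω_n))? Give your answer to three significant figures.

t_s ≈ 0.0135 s

From the overshoot, ζ = −ln(OS)/√(π²+ln²(OS)) = 0.380.
t_p = π/ω_d ⇒ ω_d = 722 rad/s; then ω_n = ω_d/√(1−ζ²) = 781 rad/s.
t_s ≈ 4/(ζω_n) = 4/(0.380·781) = 0.0135 s.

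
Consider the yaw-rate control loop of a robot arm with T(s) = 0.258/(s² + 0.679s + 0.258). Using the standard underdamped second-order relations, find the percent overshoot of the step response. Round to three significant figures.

%OS ≈ 5.94%

ω_n = √0.258 = 0.508 rad/s; ζ = 0.679/(2·0.508) = 0.668.
%OS = 100·exp(−πζ/√(1−ζ²)) = 5.94%.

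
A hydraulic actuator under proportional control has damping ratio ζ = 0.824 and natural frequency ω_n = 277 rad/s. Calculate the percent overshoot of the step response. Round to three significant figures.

%OS ≈ 1.04%

For an underdamped second-order system, %OS = 100·exp(−πζ/√(1−ζ²)).
πζ/√(1−ζ²) = π·0.824/√(1−0.679) = 4.569, so %OS = 100·e^(−4.569) = 1.04%.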